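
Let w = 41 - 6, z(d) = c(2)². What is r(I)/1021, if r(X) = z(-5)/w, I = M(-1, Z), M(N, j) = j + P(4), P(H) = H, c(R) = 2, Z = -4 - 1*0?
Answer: 4/35735 ≈ 0.00011194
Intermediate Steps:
Z = -4 (Z = -4 + 0 = -4)
z(d) = 4 (z(d) = 2² = 4)
M(N, j) = 4 + j (M(N, j) = j + 4 = 4 + j)
w = 35
I = 0 (I = 4 - 4 = 0)
r(X) = 4/35
r(I)/1021 = (4/35)/1021 = (4/35)*(1/1021) = 4/35735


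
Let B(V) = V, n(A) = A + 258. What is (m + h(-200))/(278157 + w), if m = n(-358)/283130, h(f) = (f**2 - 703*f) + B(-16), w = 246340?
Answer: 5112874782/14850083561 ≈ 0.34430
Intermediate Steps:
n(A) = 258 + A
h(f) = -16 + f**2 - 703*f (h(f) = (f**2 - 703*f) - 16 = -16 + f**2 - 703*f)
m = -10/28313 (m = (258 - 358)/283130 = -100*1/283130 = -10/28313 ≈ -0.00035319)
(m + h(-200))/(278157 + w) = (-10/28313 + (-16 + (-200)**2 - 703*(-200)))/(278157 + 246340) = (-10/28313 + (-16 + 40000 + 140600))/524497 = (-10/28313 + 180584)*(1/524497) = (5112874782/28313)*(1/524497) = 5112874782/14850083561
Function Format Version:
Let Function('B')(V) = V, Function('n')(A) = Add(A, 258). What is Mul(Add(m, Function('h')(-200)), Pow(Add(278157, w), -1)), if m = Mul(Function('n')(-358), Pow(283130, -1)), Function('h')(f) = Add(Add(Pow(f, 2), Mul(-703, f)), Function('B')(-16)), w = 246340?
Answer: Rational(5112874782, 14850083561) ≈ 0.34430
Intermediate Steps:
Function('n')(A) = Add(258, A)
Function('h')(f) = Add(-16, Pow(f, 2), Mul(-703, f)) (Function('h')(f) = Add(Add(Pow(f, 2), Mul(-703, f)), -16) = Add(-16, Pow(f, 2), Mul(-703, f)))
m = Rational(-10, 28313) (m = Mul(Add(258, -358), Pow(283130, -1)) = Mul(-100, Rational(1, 283130)) = Rational(-10, 28313) ≈ -0.00035319)
Mul(Add(m, Function('h')(-200)), Pow(Add(278157, w), -1)) = Mul(Add(Rational(-10, 28313), Add(-16, Pow(-200, 2), Mul(-703, -200))), Pow(Add(278157, 246340), -1)) = Mul(Add(Rational(-10, 28313), Add(-16, 40000, 140600)), Pow(524497, -1)) = Mul(Add(Rational(-10, 28313), 180584), Rational(1, 524497)) = Mul(Rational(5112874782, 28313), Rational(1, 524497)) = Rational(5112874782, 14850083561)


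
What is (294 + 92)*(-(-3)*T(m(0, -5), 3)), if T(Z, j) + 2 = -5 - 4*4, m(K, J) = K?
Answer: -26634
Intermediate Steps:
T(Z, j) = -23 (T(Z, j) = -2 + (-5 - 4*4) = -2 + (-5 - 16) = -2 - 21 = -23)
(294 + 92)*(-(-3)*T(m(0, -5), 3)) = (294 + 92)*(-(-3)*(-23)) = 386*(-1*69) = 386*(-69) = -26634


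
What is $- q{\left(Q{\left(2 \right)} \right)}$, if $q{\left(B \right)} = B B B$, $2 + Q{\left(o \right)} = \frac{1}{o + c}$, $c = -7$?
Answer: $\frac{1331}{125} \approx 10.648$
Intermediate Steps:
$Q{\left(o \right)} = -2 + \frac{1}{-7 + o}$ ($Q{\left(o \right)} = -2 + \frac{1}{o - 7} = -2 + \frac{1}{-7 + o}$)
$q{\left(B \right)} = B^{3}$ ($q{\left(B \right)} = B^{2} B = B^{3}$)
$- q{\left(Q{\left(2 \right)} \right)} = - \left(\frac{15 - 4}{-7 + 2}\right)^{3} = - \left(\frac{15 - 4}{-5}\right)^{3} = - \left(\left(- \frac{1}{5}\right) 11\right)^{3} = - \left(- \frac{11}{5}\right)^{3} = \left(-1\right) \left(- \frac{1331}{125}\right) = \frac{1331}{125}$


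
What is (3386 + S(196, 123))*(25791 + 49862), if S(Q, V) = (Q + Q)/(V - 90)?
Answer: 8482970890/33 ≈ 2.5706e+8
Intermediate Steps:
S(Q, V) = 2*Q/(-90 + V) (S(Q, V) = (2*Q)/(-90 + V) = 2*Q/(-90 + V))
(3386 + S(196, 123))*(25791 + 49862) = (3386 + 2*196/(-90 + 123))*(25791 + 49862) = (3386 + 2*196/33)*75653 = (3386 + 2*196*(1/33))*75653 = (3386 + 392/33)*75653 = (112130/33)*75653 = 8482970890/33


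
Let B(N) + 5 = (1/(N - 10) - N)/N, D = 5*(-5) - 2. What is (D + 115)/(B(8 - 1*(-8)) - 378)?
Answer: -8448/36863 ≈ -0.22917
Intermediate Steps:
D = -27 (D = -25 - 2 = -27)
B(N) = -5 + (1/(-10 + N) - N)/N (B(N) = -5 + (1/(N - 10) - N)/N = -5 + (1/(-10 + N) - N)/N)
(D + 115)/(B(8 - 1*(-8)) - 378) = (-27 + 115)/((1 - 6*(8 - 1*(-8))² + 60*(8 - 1*(-8)))/((8 - 1*(-8))*(-10 + (8 - 1*(-8)))) - 378) = 88/((1 - 6*(8 + 8)² + 60*(8 + 8))/((8 + 8)*(-10 + (8 + 8))) - 378) = 88/((1 - 6*16² + 60*16)/(16*(-10 + 16)) - 378) = 88/((1/16)*(1 - 6*256 + 960)/6 - 378) = 88/((1/16)*(⅙)*(1 - 1536 + 960) - 378) = 88/((1/16)*(⅙)*(-575) - 378) = 88/(-575/96 - 378) = 88/(-36863/96) = 88*(-96/36863) = -8448/36863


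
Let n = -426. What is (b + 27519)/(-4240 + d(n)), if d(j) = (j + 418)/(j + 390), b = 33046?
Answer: -545085/38158 ≈ -14.285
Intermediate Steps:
d(j) = (418 + j)/(390 + j)
(b + 27519)/(-4240 + d(n)) = (33046 + 27519)/(-4240 + (418 - 426)/(390 - 426)) = 60565/(-4240 - 8/(-36)) = 60565/(-4240 - 1/36*(-8)) = 60565/(-4240 + 2/9) = 60565/(-38158/9) = 60565*(-9/38158) = -545085/38158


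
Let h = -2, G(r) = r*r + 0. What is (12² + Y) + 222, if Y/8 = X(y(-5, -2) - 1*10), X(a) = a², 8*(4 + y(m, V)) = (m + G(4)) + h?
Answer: 13537/8 ≈ 1692.1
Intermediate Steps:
G(r) = r² (G(r) = r² + 0 = r²)
y(m, V) = -9/4 + m/8 (y(m, V) = -4 + ((m + 4²) - 2)/8 = -4 + ((m + 16) - 2)/8 = -4 + ((16 + m) - 2)/8 = -4 + (14 + m)/8 = -4 + (7/4 + m/8) = -9/4 + m/8)
Y = 10609/8 (Y = 8*((-9/4 + (⅛)*(-5)) - 1*10)² = 8*((-9/4 - 5/8) - 10)² = 8*(-23/8 - 10)² = 8*(-103/8)² = 8*(10609/64) = 10609/8 ≈ 1326.1)
(12² + Y) + 222 = (12² + 10609/8) + 222 = (144 + 10609/8) + 222 = 11761/8 + 222 = 13537/8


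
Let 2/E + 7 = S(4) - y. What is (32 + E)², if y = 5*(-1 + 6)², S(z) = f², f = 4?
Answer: 3441025/3364 ≈ 1022.9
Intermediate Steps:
S(z) = 16 (S(z) = 4² = 16)
y = 125 (y = 5*5² = 5*25 = 125)
E = -1/58 (E = 2/(-7 + (16 - 1*125)) = 2/(-7 + (16 - 125)) = 2/(-7 - 109) = 2/(-116) = 2*(-1/116) = -1/58 ≈ -0.017241)
(32 + E)² = (32 - 1/58)² = (1855/58)² = 3441025/3364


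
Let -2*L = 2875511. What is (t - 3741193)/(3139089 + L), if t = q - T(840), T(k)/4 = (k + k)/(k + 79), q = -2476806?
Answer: -11428695602/3127050973 ≈ -3.6548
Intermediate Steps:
L = -2875511/2 (L = -½*2875511 = -2875511/2 ≈ -1.4378e+6)
T(k) = 8*k/(79 + k) (T(k) = 4*((k + k)/(k + 79)) = 4*((2*k)/(79 + k)) = 4*(2*k/(79 + k)) = 8*k/(79 + k))
t = -2276191434/919 (t = -2476806 - 8*840/(79 + 840) = -2476806 - 8*840/919 = -2476806 - 1*6720/919 = -2476806 - 6720/919 = -2276191434/919 ≈ -2.4768e+6)
(t - 3741193)/(3139089 + L) = (-2276191434/919 - 3741193)/(3139089 - 2875511/2) = -5714347801/(919*3402667/2) = -5714347801/919*2/3402667 = -11428695602/3127050973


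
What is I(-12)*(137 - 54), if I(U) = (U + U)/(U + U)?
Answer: 83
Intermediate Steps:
I(U) = 1 (I(U) = (2*U)/((2*U)) = (2*U)*(1/(2*U)) = 1)
I(-12)*(137 - 54) = 1*(137 - 54) = 1*83 = 83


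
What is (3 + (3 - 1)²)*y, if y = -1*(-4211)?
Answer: 29477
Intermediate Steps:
y = 4211
(3 + (3 - 1)²)*y = (3 + (3 - 1)²)*4211 = (3 + 2²)*4211 = (3 + 4)*4211 = 7*4211 = 29477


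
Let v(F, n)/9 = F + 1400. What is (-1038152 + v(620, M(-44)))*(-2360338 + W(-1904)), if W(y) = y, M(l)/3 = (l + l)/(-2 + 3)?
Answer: 2409420697224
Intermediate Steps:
M(l) = 6*l (M(l) = 3*((l + l)/(-2 + 3)) = 3*((2*l)/1) = 3*((2*l)*1) = 3*(2*l) = 6*l)
v(F, n) = 12600 + 9*F (v(F, n) = 9*(F + 1400) = 9*(1400 + F) = 12600 + 9*F)
(-1038152 + v(620, M(-44)))*(-2360338 + W(-1904)) = (-1038152 + (12600 + 9*620))*(-2360338 - 1904) = (-1038152 + (12600 + 5580))*(-2362242) = (-1038152 + 18180)*(-2362242) = -1019972*(-2362242) = 2409420697224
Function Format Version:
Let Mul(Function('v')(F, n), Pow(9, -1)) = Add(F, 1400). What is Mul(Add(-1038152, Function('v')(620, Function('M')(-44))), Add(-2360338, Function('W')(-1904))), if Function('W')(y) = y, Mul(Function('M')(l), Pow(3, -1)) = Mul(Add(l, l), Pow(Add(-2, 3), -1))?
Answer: 2409420697224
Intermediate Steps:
Function('M')(l) = Mul(6, l) (Function('M')(l) = Mul(3, Mul(Add(l, l), Pow(Add(-2, 3), -1))) = Mul(3, Mul(Mul(2, l), Pow(1, -1))) = Mul(3, Mul(Mul(2, l), 1)) = Mul(3, Mul(2, l)) = Mul(6, l))
Function('v')(F, n) = Add(12600, Mul(9, F)) (Function('v')(F, n) = Mul(9, Add(F, 1400)) = Mul(9, Add(1400, F)) = Add(12600, Mul(9, F)))
Mul(Add(-1038152, Function('v')(620, Function('M')(-44))), Add(-2360338, Function('W')(-1904))) = Mul(Add(-1038152, Add(12600, Mul(9, 620))), Add(-2360338, -1904)) = Mul(Add(-1038152, Add(12600, 5580)), -2362242) = Mul(Add(-1038152, 18180), -2362242) = Mul(-1019972, -2362242) = 2409420697224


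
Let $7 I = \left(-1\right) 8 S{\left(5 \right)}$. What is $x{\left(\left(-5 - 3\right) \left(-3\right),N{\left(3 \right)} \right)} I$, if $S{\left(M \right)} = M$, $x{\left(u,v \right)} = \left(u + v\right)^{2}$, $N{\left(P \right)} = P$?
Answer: $- \frac{29160}{7} \approx -4165.7$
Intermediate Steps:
$I = - \frac{40}{7}$ ($I = \frac{\left(-1\right) 8 \cdot 5}{7} = \frac{\left(-8\right) 5}{7} = \frac{1}{7} \left(-40\right) = - \frac{40}{7} \approx -5.7143$)
$x{\left(\left(-5 - 3\right) \left(-3\right),N{\left(3 \right)} \right)} I = \left(\left(-5 - 3\right) \left(-3\right) + 3\right)^{2} \left(- \frac{40}{7}\right) = \left(\left(-8\right) \left(-3\right) + 3\right)^{2} \left(- \frac{40}{7}\right) = \left(24 + 3\right)^{2} \left(- \frac{40}{7}\right) = 27^{2} \left(- \frac{40}{7}\right) = 729 \left(- \frac{40}{7}\right) = - \frac{29160}{7}$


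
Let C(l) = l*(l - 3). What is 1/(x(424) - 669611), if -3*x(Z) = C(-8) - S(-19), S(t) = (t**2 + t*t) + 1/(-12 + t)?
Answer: -31/20751390 ≈ -1.4939e-6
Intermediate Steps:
C(l) = l*(-3 + l)
S(t) = 1/(-12 + t) + 2*t**2 (S(t) = (t**2 + t**2) + 1/(-12 + t) = 2*t**2 + 1/(-12 + t) = 1/(-12 + t) + 2*t**2)
x(Z) = 6551/31 (x(Z) = -(-8*(-3 - 8) - (1 - 24*(-19)**2 + 2*(-19)**3)/(-12 - 19))/3 = -(-8*(-11) - (1 - 24*361 + 2*(-6859))/(-31))/3 = -(88 - (-1)*(1 - 8664 - 13718)/31)/3 = -(88 - (-1)*(-22381)/31)/3 = -(88 - 1*22381/31)/3 = -(88 - 22381/31)/3 = -1/3*(-19653/31) = 6551/31)
1/(x(424) - 669611) = 1/(6551/31 - 669611) = 1/(-20751390/31) = -31/20751390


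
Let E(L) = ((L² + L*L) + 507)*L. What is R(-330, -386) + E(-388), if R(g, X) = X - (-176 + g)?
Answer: -117018740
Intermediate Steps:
R(g, X) = 176 + X - g (R(g, X) = X + (176 - g) = 176 + X - g)
E(L) = L*(507 + 2*L²) (E(L) = ((L² + L²) + 507)*L = (2*L² + 507)*L = (507 + 2*L²)*L = L*(507 + 2*L²))
R(-330, -386) + E(-388) = (176 - 386 - 1*(-330)) - 388*(507 + 2*(-388)²) = (176 - 386 + 330) - 388*(507 + 2*150544) = 120 - 388*(507 + 301088) = 120 - 388*301595 = 120 - 117018860 = -117018740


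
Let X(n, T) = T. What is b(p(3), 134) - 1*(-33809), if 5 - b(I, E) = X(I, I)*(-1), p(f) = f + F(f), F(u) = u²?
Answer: 33826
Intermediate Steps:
p(f) = f + f²
b(I, E) = 5 + I (b(I, E) = 5 - I*(-1) = 5 - (-1)*I = 5 + I)
b(p(3), 134) - 1*(-33809) = (5 + 3*(1 + 3)) - 1*(-33809) = (5 + 3*4) + 33809 = (5 + 12) + 33809 = 17 + 33809 = 33826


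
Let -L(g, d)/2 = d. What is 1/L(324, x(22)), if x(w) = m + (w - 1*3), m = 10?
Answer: -1/58 ≈ -0.017241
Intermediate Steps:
x(w) = 7 + w (x(w) = 10 + (w - 1*3) = 10 + (w - 3) = 10 + (-3 + w) = 7 + w)
L(g, d) = -2*d
1/L(324, x(22)) = 1/(-2*(7 + 22)) = 1/(-2*29) = 1/(-58) = -1/58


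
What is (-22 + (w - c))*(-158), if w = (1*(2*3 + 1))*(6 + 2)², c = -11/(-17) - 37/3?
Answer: -3526876/51 ≈ -69154.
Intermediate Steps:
c = -596/51 (c = -11*(-1/17) - 37*⅓ = 11/17 - 37/3 = -596/51 ≈ -11.686)
w = 448 (w = (1*(6 + 1))*8² = (1*7)*64 = 7*64 = 448)
(-22 + (w - c))*(-158) = (-22 + (448 - 1*(-596/51)))*(-158) = (-22 + (448 + 596/51))*(-158) = (-22 + 23444/51)*(-158) = (22322/51)*(-158) = -3526876/51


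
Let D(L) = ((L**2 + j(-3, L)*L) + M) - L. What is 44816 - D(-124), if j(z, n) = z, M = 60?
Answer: 28884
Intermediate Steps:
D(L) = 60 + L**2 - 4*L (D(L) = ((L**2 - 3*L) + 60) - L = (60 + L**2 - 3*L) - L = 60 + L**2 - 4*L)
44816 - D(-124) = 44816 - (60 + (-124)**2 - 4*(-124)) = 44816 - (60 + 15376 + 496) = 44816 - 1*15932 = 44816 - 15932 = 28884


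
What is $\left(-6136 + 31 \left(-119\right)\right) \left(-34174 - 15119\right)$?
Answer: $484303725$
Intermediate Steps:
$\left(-6136 + 31 \left(-119\right)\right) \left(-34174 - 15119\right) = \left(-6136 - 3689\right) \left(-49293\right) = \left(-9825\right) \left(-49293\right) = 484303725$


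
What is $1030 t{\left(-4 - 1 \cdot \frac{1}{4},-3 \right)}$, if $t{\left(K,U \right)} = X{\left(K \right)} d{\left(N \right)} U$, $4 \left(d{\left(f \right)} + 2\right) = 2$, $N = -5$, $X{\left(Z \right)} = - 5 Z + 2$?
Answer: $\frac{431055}{4} \approx 1.0776 \cdot 10^{5}$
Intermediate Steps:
$X{\left(Z \right)} = 2 - 5 Z$
$d{\left(f \right)} = - \frac{3}{2}$ ($d{\left(f \right)} = -2 + \frac{1}{4} \cdot 2 = -2 + \frac{1}{2} = - \frac{3}{2}$)
$t{\left(K,U \right)} = U \left(-3 + \frac{15 K}{2}\right)$ ($t{\left(K,U \right)} = \left(2 - 5 K\right) \left(- \frac{3}{2}\right) U = \left(-3 + \frac{15 K}{2}\right) U = U \left(-3 + \frac{15 K}{2}\right)$)
$1030 t{\left(-4 - 1 \cdot \frac{1}{4},-3 \right)} = 1030 \cdot \frac{3}{2} \left(-3\right) \left(-2 + 5 \left(-4 - 1 \cdot \frac{1}{4}\right)\right) = 1030 \cdot \frac{3}{2} \left(-3\right) \left(-2 + 5 \left(-4 - \frac{1}{4}\right)\right) = 1030 \cdot \frac{3}{2} \left(-3\right) \left(-2 + 5 \left(- \frac{17}{4}\right)\right) = 1030 \cdot \frac{3}{2} \left(-3\right) \left(-2 - \frac{85}{4}\right) = 1030 \cdot \frac{3}{2} \left(-3\right) \left(- \frac{93}{4}\right) = 1030 \cdot \frac{837}{8} = \frac{431055}{4}$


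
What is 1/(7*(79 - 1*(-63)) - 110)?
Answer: 1/884 ≈ 0.0011312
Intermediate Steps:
1/(7*(79 - 1*(-63)) - 110) = 1/(7*(79 + 63) - 110) = 1/(7*142 - 110) = 1/(994 - 110) = 1/884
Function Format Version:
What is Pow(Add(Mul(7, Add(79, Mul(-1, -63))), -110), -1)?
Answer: Rational(1, 884) ≈ 0.0011312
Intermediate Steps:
Pow(Add(Mul(7, Add(79, Mul(-1, -63))), -110), -1) = Pow(Add(Mul(7, Add(79, 63)), -110), -1) = Pow(Add(Mul(7, 142), -110), -1) = Pow(Add(994, -110), -1) = Pow(884, -1) = Rational(1, 884)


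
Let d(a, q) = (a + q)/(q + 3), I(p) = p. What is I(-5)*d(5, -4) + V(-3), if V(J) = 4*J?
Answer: -7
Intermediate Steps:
d(a, q) = (a + q)/(3 + q)
I(-5)*d(5, -4) + V(-3) = -5*(5 - 4)/(3 - 4) + 4*(-3) = -5/(-1) - 12 = -(-5) - 12 = -5*(-1) - 12 = 5 - 12 = -7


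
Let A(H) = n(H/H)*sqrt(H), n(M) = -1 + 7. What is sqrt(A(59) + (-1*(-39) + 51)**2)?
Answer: sqrt(8100 + 6*sqrt(59)) ≈ 90.256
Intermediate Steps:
n(M) = 6
A(H) = 6*sqrt(H)
sqrt(A(59) + (-1*(-39) + 51)**2) = sqrt(6*sqrt(59) + (-1*(-39) + 51)**2) = sqrt(6*sqrt(59) + (39 + 51)**2) = sqrt(6*sqrt(59) + 90**2) = sqrt(6*sqrt(59) + 8100) = sqrt(8100 + 6*sqrt(59))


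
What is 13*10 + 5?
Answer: 135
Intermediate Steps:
13*10 + 5 = 130 + 5 = 135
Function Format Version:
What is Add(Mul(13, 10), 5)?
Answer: 135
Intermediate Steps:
Add(Mul(13, 10), 5) = Add(130, 5) = 135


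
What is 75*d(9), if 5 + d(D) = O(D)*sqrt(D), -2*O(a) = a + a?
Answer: -2400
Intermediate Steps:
O(a) = -a (O(a) = -(a + a)/2 = -a)
d(D) = -5 - D**(3/2) (d(D) = -5 + (-D)*sqrt(D) = -5 - D**(3/2))
75*d(9) = 75*(-5 - 9**(3/2)) = 75*(-5 - 1*27) = 75*(-5 - 27) = 75*(-32) = -2400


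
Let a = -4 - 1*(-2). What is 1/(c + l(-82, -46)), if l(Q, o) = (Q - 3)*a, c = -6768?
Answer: -1/6598 ≈ -0.00015156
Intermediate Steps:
a = -2 (a = -4 + 2 = -2)
l(Q, o) = 6 - 2*Q (l(Q, o) = (Q - 3)*(-2) = (-3 + Q)*(-2) = 6 - 2*Q)
1/(c + l(-82, -46)) = 1/(-6768 + (6 - 2*(-82))) = 1/(-6768 + (6 + 164)) = 1/(-6768 + 170) = 1/(-6598) = -1/6598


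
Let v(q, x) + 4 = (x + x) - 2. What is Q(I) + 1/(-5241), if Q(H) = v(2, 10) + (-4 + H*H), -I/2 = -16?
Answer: 5419193/5241 ≈ 1034.0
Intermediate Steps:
I = 32 (I = -2*(-16) = 32)
v(q, x) = -6 + 2*x (v(q, x) = -4 + ((x + x) - 2) = -4 + (2*x - 2) = -4 + (-2 + 2*x) = -6 + 2*x)
Q(H) = 10 + H**2 (Q(H) = (-6 + 2*10) + (-4 + H*H) = (-6 + 20) + (-4 + H**2) = 14 + (-4 + H**2) = 10 + H**2)
Q(I) + 1/(-5241) = (10 + 32**2) + 1/(-5241) = (10 + 1024) - 1/5241 = 1034 - 1/5241 = 5419193/5241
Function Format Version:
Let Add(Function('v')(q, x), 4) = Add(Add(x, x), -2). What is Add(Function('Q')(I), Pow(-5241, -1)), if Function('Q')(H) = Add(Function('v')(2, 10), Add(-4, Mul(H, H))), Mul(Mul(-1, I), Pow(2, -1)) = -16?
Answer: Rational(5419193, 5241) ≈ 1034.0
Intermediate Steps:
I = 32 (I = Mul(-2, -16) = 32)
Function('v')(q, x) = Add(-6, Mul(2, x)) (Function('v')(q, x) = Add(-4, Add(Add(x, x), -2)) = Add(-4, Add(Mul(2, x), -2)) = Add(-4, Add(-2, Mul(2, x))) = Add(-6, Mul(2, x)))
Function('Q')(H) = Add(10, Pow(H, 2)) (Function('Q')(H) = Add(Add(-6, Mul(2, 10)), Add(-4, Mul(H, H))) = Add(Add(-6, 20), Add(-4, Pow(H, 2))) = Add(14, Add(-4, Pow(H, 2))) = Add(10, Pow(H, 2)))
Add(Function('Q')(I), Pow(-5241, -1)) = Add(Add(10, Pow(32, 2)), Pow(-5241, -1)) = Add(Add(10, 1024), Rational(-1, 5241)) = Add(1034, Rational(-1, 5241)) = Rational(5419193, 5241)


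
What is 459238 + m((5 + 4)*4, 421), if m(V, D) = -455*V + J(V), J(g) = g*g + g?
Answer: 444190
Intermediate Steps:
J(g) = g + g**2 (J(g) = g**2 + g = g + g**2)
m(V, D) = -455*V + V*(1 + V)
459238 + m((5 + 4)*4, 421) = 459238 + ((5 + 4)*4)*(-454 + (5 + 4)*4) = 459238 + (9*4)*(-454 + 9*4) = 459238 + 36*(-454 + 36) = 459238 + 36*(-418) = 459238 - 15048 = 444190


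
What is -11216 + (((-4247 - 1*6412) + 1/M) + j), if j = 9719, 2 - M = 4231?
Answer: -51407725/4229 ≈ -12156.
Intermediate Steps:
M = -4229 (M = 2 - 1*4231 = 2 - 4231 = -4229)
-11216 + (((-4247 - 1*6412) + 1/M) + j) = -11216 + (((-4247 - 1*6412) + 1/(-4229)) + 9719) = -11216 + (((-4247 - 6412) - 1/4229) + 9719) = -11216 + ((-10659 - 1/4229) + 9719) = -11216 + (-45076912/4229 + 9719) = -11216 - 3975261/4229 = -51407725/4229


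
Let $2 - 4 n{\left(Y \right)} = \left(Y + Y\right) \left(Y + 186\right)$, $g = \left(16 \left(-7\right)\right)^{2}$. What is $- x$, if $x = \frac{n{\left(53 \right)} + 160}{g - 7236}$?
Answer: $\frac{6173}{5308} \approx 1.163$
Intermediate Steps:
$g = 12544$ ($g = \left(-112\right)^{2} = 12544$)
$n{\left(Y \right)} = \frac{1}{2} - \frac{Y \left(186 + Y\right)}{2}$ ($n{\left(Y \right)} = \frac{1}{2} - \frac{\left(Y + Y\right) \left(Y + 186\right)}{4} = \frac{1}{2} - \frac{2 Y \left(186 + Y\right)}{4} = \frac{1}{2} - \frac{Y \left(186 + Y\right)}{2}$)
$x = - \frac{6173}{5308}$ ($x = \frac{\left(\frac{1}{2} - 4929 - \frac{53^{2}}{2}\right) + 160}{12544 - 7236} = \frac{\left(\frac{1}{2} - 4929 - \frac{2809}{2}\right) + 160}{5308} = \left(\left(\frac{1}{2} - 4929 - \frac{2809}{2}\right) + 160\right) \frac{1}{5308} = \left(-6333 + 160\right) \frac{1}{5308} = \left(-6173\right) \frac{1}{5308} = - \frac{6173}{5308} \approx -1.163$)
$- x = \left(-1\right) \left(- \frac{6173}{5308}\right) = \frac{6173}{5308}$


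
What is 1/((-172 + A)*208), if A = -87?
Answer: -1/53872 ≈ -1.8563e-5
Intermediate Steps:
1/((-172 + A)*208) = 1/((-172 - 87)*208) = 1/(-259*208) = 1/(-53872) = -1/53872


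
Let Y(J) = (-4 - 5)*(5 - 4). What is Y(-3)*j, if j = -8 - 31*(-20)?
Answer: -5508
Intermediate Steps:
Y(J) = -9 (Y(J) = -9*1 = -9)
j = 612 (j = -8 + 620 = 612)
Y(-3)*j = -9*612 = -5508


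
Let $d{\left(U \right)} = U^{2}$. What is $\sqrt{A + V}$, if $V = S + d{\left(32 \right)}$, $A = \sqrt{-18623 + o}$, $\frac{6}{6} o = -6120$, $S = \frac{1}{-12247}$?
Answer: $\frac{\sqrt{153588732969 + 149989009 i \sqrt{24743}}}{12247} \approx 32.094 + 2.4506 i$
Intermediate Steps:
$S = - \frac{1}{12247} \approx -8.1653 \cdot 10^{-5}$
$o = -6120$
$A = i \sqrt{24743}$ ($A = \sqrt{-18623 - 6120} = \sqrt{-24743} = i \sqrt{24743} \approx 157.3 i$)
$V = \frac{12540927}{12247}$ ($V = - \frac{1}{12247} + 32^{2} = - \frac{1}{12247} + 1024 = \frac{12540927}{12247} \approx 1024.0$)
$\sqrt{A + V} = \sqrt{i \sqrt{24743} + \frac{12540927}{12247}} = \sqrt{\frac{12540927}{12247} + i \sqrt{24743}}$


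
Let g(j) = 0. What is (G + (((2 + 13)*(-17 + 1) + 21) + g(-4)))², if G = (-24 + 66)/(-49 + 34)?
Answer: 1229881/25 ≈ 49195.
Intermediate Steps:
G = -14/5 (G = 42/(-15) = 42*(-1/15) = -14/5 ≈ -2.8000)
(G + (((2 + 13)*(-17 + 1) + 21) + g(-4)))² = (-14/5 + (((2 + 13)*(-17 + 1) + 21) + 0))² = (-14/5 + ((15*(-16) + 21) + 0))² = (-14/5 + ((-240 + 21) + 0))² = (-14/5 + (-219 + 0))² = (-14/5 - 219)² = (-1109/5)² = 1229881/25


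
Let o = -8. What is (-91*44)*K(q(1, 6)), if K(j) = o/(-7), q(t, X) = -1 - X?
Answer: -4576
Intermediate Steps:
K(j) = 8/7 (K(j) = -8/(-7) = -8*(-1/7) = 8/7)
(-91*44)*K(q(1, 6)) = -91*44*(8/7) = -4004*8/7 = -4576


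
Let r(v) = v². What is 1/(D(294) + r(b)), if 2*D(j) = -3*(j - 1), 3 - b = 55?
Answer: 2/4529 ≈ 0.00044160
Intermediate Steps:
b = -52 (b = 3 - 1*55 = 3 - 55 = -52)
D(j) = 3/2 - 3*j/2 (D(j) = (-3*(j - 1))/2 = (-3*(-1 + j))/2 = (3 - 3*j)/2 = 3/2 - 3*j/2)
1/(D(294) + r(b)) = 1/((3/2 - 3/2*294) + (-52)²) = 1/((3/2 - 441) + 2704) = 1/(-879/2 + 2704) = 1/(4529/2) = 2/4529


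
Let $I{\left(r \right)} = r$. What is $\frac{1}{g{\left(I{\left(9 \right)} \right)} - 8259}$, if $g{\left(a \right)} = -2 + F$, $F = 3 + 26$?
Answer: $- \frac{1}{8232} \approx -0.00012148$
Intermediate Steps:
$F = 29$
$g{\left(a \right)} = 27$ ($g{\left(a \right)} = -2 + 29 = 27$)
$\frac{1}{g{\left(I{\left(9 \right)} \right)} - 8259} = \frac{1}{27 - 8259} = \frac{1}{-8232} = - \frac{1}{8232}$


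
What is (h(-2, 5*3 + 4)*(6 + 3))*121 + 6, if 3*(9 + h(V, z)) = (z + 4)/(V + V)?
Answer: -47529/4 ≈ -11882.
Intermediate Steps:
h(V, z) = -9 + (4 + z)/(6*V) (h(V, z) = -9 + ((z + 4)/(V + V))/3 = -9 + ((4 + z)/((2*V)))/3 = -9 + ((4 + z)*(1/(2*V)))/3 = -9 + ((4 + z)/(2*V))/3 = -9 + (4 + z)/(6*V))
(h(-2, 5*3 + 4)*(6 + 3))*121 + 6 = (((1/6)*(4 + (5*3 + 4) - 54*(-2))/(-2))*(6 + 3))*121 + 6 = (((1/6)*(-1/2)*(4 + (15 + 4) + 108))*9)*121 + 6 = (((1/6)*(-1/2)*(4 + 19 + 108))*9)*121 + 6 = (((1/6)*(-1/2)*131)*9)*121 + 6 = -131/12*9*121 + 6 = -393/4*121 + 6 = -47553/4 + 6 = -47529/4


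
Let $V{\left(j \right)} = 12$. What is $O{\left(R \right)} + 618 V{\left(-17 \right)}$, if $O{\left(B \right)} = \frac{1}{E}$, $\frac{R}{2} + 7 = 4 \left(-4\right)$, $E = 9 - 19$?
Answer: $\frac{74159}{10} \approx 7415.9$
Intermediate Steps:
$E = -10$
$R = -46$ ($R = -14 + 2 \cdot 4 \left(-4\right) = -14 + 2 \left(-16\right) = -14 - 32 = -46$)
$O{\left(B \right)} = - \frac{1}{10}$ ($O{\left(B \right)} = \frac{1}{-10} = - \frac{1}{10}$)
$O{\left(R \right)} + 618 V{\left(-17 \right)} = - \frac{1}{10} + 618 \cdot 12 = - \frac{1}{10} + 7416 = \frac{74159}{10}$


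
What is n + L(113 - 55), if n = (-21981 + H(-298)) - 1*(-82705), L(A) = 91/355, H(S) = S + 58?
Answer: 21471911/355 ≈ 60484.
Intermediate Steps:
H(S) = 58 + S
L(A) = 91/355 (L(A) = 91*(1/355) = 91/355)
n = 60484 (n = (-21981 + (58 - 298)) - 1*(-82705) = (-21981 - 240) + 82705 = -22221 + 82705 = 60484)
n + L(113 - 55) = 60484 + 91/355 = 21471911/355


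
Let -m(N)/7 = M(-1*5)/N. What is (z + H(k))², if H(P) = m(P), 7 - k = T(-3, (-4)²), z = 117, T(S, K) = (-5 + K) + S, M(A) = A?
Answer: 6724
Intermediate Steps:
T(S, K) = -5 + K + S
k = -1 (k = 7 - (-5 + (-4)² - 3) = 7 - (-5 + 16 - 3) = 7 - 1*8 = 7 - 8 = -1)
m(N) = 35/N (m(N) = -7*(-1*5)/N = -(-35)/N = 35/N)
H(P) = 35/P
(z + H(k))² = (117 + 35/(-1))² = (117 + 35*(-1))² = (117 - 35)² = 82² = 6724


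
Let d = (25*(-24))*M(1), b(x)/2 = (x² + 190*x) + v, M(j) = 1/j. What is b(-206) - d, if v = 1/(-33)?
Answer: 237334/33 ≈ 7191.9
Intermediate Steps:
v = -1/33 ≈ -0.030303
b(x) = -2/33 + 2*x² + 380*x (b(x) = 2*((x² + 190*x) - 1/33) = 2*(-1/33 + x² + 190*x) = -2/33 + 2*x² + 380*x)
d = -600 (d = (25*(-24))/1 = -600*1 = -600)
b(-206) - d = (-2/33 + 2*(-206)² + 380*(-206)) - 1*(-600) = (-2/33 + 2*42436 - 78280) + 600 = (-2/33 + 84872 - 78280) + 600 = 217534/33 + 600 = 237334/33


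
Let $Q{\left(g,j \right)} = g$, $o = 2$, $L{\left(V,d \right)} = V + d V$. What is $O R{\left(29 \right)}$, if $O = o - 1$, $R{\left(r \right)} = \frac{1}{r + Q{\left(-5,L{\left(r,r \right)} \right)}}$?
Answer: $\frac{1}{24} \approx 0.041667$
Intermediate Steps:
$L{\left(V,d \right)} = V + V d$
$R{\left(r \right)} = \frac{1}{-5 + r}$ ($R{\left(r \right)} = \frac{1}{r - 5} = \frac{1}{-5 + r}$)
$O = 1$ ($O = 2 - 1 = 1$)
$O R{\left(29 \right)} = 1 \frac{1}{-5 + 29} = 1 \cdot \frac{1}{24} = \frac{1}{24}$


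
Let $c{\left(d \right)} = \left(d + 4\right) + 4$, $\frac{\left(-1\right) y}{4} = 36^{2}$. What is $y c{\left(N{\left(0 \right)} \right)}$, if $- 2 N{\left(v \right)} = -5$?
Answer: $-54432$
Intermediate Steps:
$N{\left(v \right)} = \frac{5}{2}$ ($N{\left(v \right)} = \left(- \frac{1}{2}\right) \left(-5\right) = \frac{5}{2}$)
$y = -5184$ ($y = - 4 \cdot 36^{2} = \left(-4\right) 1296 = -5184$)
$c{\left(d \right)} = 8 + d$ ($c{\left(d \right)} = \left(4 + d\right) + 4 = 8 + d$)
$y c{\left(N{\left(0 \right)} \right)} = - 5184 \left(8 + \frac{5}{2}\right) = \left(-5184\right) \frac{21}{2} = -54432$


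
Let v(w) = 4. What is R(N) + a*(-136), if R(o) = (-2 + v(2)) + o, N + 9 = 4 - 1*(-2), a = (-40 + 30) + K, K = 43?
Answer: -4489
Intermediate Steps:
a = 33 (a = (-40 + 30) + 43 = -10 + 43 = 33)
N = -3 (N = -9 + (4 - 1*(-2)) = -9 + (4 + 2) = -9 + 6 = -3)
R(o) = 2 + o (R(o) = (-2 + 4) + o = 2 + o)
R(N) + a*(-136) = (2 - 3) + 33*(-136) = -1 - 4488 = -4489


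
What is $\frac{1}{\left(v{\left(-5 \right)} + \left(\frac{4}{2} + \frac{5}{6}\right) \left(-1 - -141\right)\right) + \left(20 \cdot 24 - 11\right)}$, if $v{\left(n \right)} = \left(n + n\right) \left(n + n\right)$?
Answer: $\frac{3}{2897} \approx 0.0010356$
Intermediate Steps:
$v{\left(n \right)} = 4 n^{2}$ ($v{\left(n \right)} = 2 n 2 n = 4 n^{2}$)
$\frac{1}{\left(v{\left(-5 \right)} + \left(\frac{4}{2} + \frac{5}{6}\right) \left(-1 - -141\right)\right) + \left(20 \cdot 24 - 11\right)} = \frac{1}{\left(4 \left(-5\right)^{2} + \left(\frac{4}{2} + \frac{5}{6}\right) \left(-1 - -141\right)\right) + \left(20 \cdot 24 - 11\right)} = \frac{1}{\left(4 \cdot 25 + \left(4 \cdot \frac{1}{2} + 5 \cdot \frac{1}{6}\right) \left(-1 + 141\right)\right) + \left(480 - 11\right)} = \frac{1}{\left(100 + \left(2 + \frac{5}{6}\right) 140\right) + 469} = \frac{1}{\left(100 + \frac{17}{6} \cdot 140\right) + 469} = \frac{1}{\left(100 + \frac{1190}{3}\right) + 469} = \frac{1}{\frac{1490}{3} + 469} = \frac{1}{\frac{2897}{3}} = \frac{3}{2897}$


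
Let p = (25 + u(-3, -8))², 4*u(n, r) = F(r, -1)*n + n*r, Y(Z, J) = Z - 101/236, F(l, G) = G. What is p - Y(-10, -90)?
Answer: 961455/944 ≈ 1018.5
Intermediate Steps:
Y(Z, J) = -101/236 + Z (Y(Z, J) = Z - 101/236 = -101/236 + Z)
u(n, r) = -n/4 + n*r/4 (u(n, r) = (-n + n*r)/4 = -n/4 + n*r/4)
p = 16129/16 (p = (25 + (¼)*(-3)*(-1 - 8))² = (25 + (¼)*(-3)*(-9))² = (25 + 27/4)² = (127/4)² = 16129/16 ≈ 1008.1)
p - Y(-10, -90) = 16129/16 - (-101/236 - 10) = 16129/16 - 1*(-2461/236) = 16129/16 + 2461/236 = 961455/944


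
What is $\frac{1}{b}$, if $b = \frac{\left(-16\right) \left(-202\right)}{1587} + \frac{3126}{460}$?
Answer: $\frac{15870}{140167} \approx 0.11322$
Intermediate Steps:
$b = \frac{140167}{15870}$ ($b = 3232 \cdot \frac{1}{1587} + 3126 \cdot \frac{1}{460} = \frac{3232}{1587} + \frac{1563}{230} = \frac{140167}{15870} \approx 8.8322$)
$\frac{1}{b} = \frac{1}{\frac{140167}{15870}} = \frac{15870}{140167}$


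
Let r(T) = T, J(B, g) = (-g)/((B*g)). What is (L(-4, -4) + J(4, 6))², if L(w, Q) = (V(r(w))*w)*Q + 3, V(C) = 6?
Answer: 156025/16 ≈ 9751.6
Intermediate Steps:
J(B, g) = -1/B (J(B, g) = (-g)*(1/(B*g)) = -1/B)
L(w, Q) = 3 + 6*Q*w (L(w, Q) = (6*w)*Q + 3 = 6*Q*w + 3 = 3 + 6*Q*w)
(L(-4, -4) + J(4, 6))² = ((3 + 6*(-4)*(-4)) - 1/4)² = ((3 + 96) - 1*¼)² = (99 - ¼)² = (395/4)² = 156025/16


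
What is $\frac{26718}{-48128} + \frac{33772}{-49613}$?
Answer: $- \frac{1475469475}{1193887232} \approx -1.2359$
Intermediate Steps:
$\frac{26718}{-48128} + \frac{33772}{-49613} = 26718 \left(- \frac{1}{48128}\right) + 33772 \left(- \frac{1}{49613}\right) = - \frac{13359}{24064} - \frac{33772}{49613} = - \frac{1475469475}{1193887232}$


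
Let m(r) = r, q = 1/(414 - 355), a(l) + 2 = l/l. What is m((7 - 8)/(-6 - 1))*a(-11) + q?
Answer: -52/413 ≈ -0.12591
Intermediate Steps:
a(l) = -1 (a(l) = -2 + l/l = -2 + 1 = -1)
q = 1/59 ≈ 0.016949
m((7 - 8)/(-6 - 1))*a(-11) + q = ((7 - 8)/(-6 - 1))*(-1) + 1/59 = -1/(-7)*(-1) + 1/59 = -1*(-1/7)*(-1) + 1/59 = (1/7)*(-1) + 1/59 = -1/7 + 1/59 = -52/413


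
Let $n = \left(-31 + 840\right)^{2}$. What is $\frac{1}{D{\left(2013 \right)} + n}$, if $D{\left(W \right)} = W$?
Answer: $\frac{1}{656494} \approx 1.5232 \cdot 10^{-6}$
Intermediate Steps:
$n = 654481$ ($n = 809^{2} = 654481$)
$\frac{1}{D{\left(2013 \right)} + n} = \frac{1}{2013 + 654481} = \frac{1}{656494}$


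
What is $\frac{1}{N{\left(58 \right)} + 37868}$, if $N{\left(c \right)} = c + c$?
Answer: $\frac{1}{37984} \approx 2.6327 \cdot 10^{-5}$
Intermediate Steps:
$N{\left(c \right)} = 2 c$
$\frac{1}{N{\left(58 \right)} + 37868} = \frac{1}{2 \cdot 58 + 37868} = \frac{1}{116 + 37868} = \frac{1}{37984}$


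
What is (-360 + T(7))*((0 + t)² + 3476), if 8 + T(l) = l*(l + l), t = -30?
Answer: -1181520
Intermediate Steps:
T(l) = -8 + 2*l² (T(l) = -8 + l*(l + l) = -8 + l*(2*l) = -8 + 2*l²)
(-360 + T(7))*((0 + t)² + 3476) = (-360 + (-8 + 2*7²))*((0 - 30)² + 3476) = (-360 + (-8 + 2*49))*((-30)² + 3476) = (-360 + (-8 + 98))*(900 + 3476) = (-360 + 90)*4376 = -270*4376 = -1181520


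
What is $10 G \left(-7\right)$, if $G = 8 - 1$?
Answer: $-490$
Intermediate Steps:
$G = 7$ ($G = 8 - 1 = 7$)
$10 G \left(-7\right) = 10 \cdot 7 \left(-7\right) = 70 \left(-7\right) = -490$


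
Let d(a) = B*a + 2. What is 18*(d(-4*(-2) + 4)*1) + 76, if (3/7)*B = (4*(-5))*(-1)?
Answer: 10192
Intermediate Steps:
B = 140/3 (B = 7*((4*(-5))*(-1))/3 = 7*(-20*(-1))/3 = (7/3)*20 = 140/3 ≈ 46.667)
d(a) = 2 + 140*a/3 (d(a) = 140*a/3 + 2 = 2 + 140*a/3)
18*(d(-4*(-2) + 4)*1) + 76 = 18*((2 + 140*(-4*(-2) + 4)/3)*1) + 76 = 18*((2 + 140*(8 + 4)/3)*1) + 76 = 18*((2 + (140/3)*12)*1) + 76 = 18*((2 + 560)*1) + 76 = 18*(562*1) + 76 = 18*562 + 76 = 10116 + 76 = 10192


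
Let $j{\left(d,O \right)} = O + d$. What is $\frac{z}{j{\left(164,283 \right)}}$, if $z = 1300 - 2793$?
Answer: $- \frac{1493}{447} \approx -3.34$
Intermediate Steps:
$z = -1493$ ($z = 1300 - 2793 = -1493$)
$\frac{z}{j{\left(164,283 \right)}} = - \frac{1493}{283 + 164} = - \frac{1493}{447}$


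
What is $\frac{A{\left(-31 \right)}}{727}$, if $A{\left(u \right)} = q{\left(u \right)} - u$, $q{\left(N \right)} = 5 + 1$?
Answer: $\frac{37}{727} \approx 0.050894$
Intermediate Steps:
$q{\left(N \right)} = 6$
$A{\left(u \right)} = 6 - u$
$\frac{A{\left(-31 \right)}}{727} = \frac{6 - -31}{727} = \left(6 + 31\right) \frac{1}{727} = 37 \cdot \frac{1}{727} = \frac{37}{727}$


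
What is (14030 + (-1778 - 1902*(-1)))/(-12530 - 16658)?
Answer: -7077/14594 ≈ -0.48493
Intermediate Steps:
(14030 + (-1778 - 1902*(-1)))/(-12530 - 16658) = (14030 + (-1778 + 1902))/(-29188) = (14030 + 124)*(-1/29188) = 14154*(-1/29188) = -7077/14594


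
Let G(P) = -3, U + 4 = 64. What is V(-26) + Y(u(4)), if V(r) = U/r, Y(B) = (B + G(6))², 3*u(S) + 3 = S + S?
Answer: -62/117 ≈ -0.52991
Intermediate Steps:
U = 60 (U = -4 + 64 = 60)
u(S) = -1 + 2*S/3 (u(S) = -1 + (S + S)/3 = -1 + (2*S)/3 = -1 + 2*S/3)
Y(B) = (-3 + B)² (Y(B) = (B - 3)² = (-3 + B)²)
V(r) = 60/r
V(-26) + Y(u(4)) = 60/(-26) + (-3 + (-1 + (⅔)*4))² = 60*(-1/26) + (-3 + (-1 + 8/3))² = -30/13 + (-3 + 5/3)² = -30/13 + (-4/3)² = -30/13 + 16/9 = -62/117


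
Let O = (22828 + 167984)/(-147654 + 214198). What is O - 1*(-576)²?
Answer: -5519377833/16636 ≈ -3.3177e+5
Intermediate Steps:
O = 47703/16636 (O = 190812/66544 = 190812*(1/66544) = 47703/16636 ≈ 2.8675)
O - 1*(-576)² = 47703/16636 - 1*(-576)² = 47703/16636 - 1*331776 = 47703/16636 - 331776 = -5519377833/16636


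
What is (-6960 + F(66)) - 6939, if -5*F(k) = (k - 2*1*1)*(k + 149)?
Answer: -16651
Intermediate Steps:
F(k) = -(-2 + k)*(149 + k)/5 (F(k) = -(k - 2*1*1)*(k + 149)/5 = -(k - 2*1)*(149 + k)/5 = -(k - 2)*(149 + k)/5 = -(-2 + k)*(149 + k)/5)
(-6960 + F(66)) - 6939 = (-6960 + (298/5 - 147/5*66 - 1/5*66**2)) - 6939 = (-6960 + (298/5 - 9702/5 - 1/5*4356)) - 6939 = (-6960 + (298/5 - 9702/5 - 4356/5)) - 6939 = (-6960 - 2752) - 6939 = -9712 - 6939 = -16651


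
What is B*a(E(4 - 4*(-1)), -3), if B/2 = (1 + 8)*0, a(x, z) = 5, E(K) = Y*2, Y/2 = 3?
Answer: 0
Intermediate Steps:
Y = 6 (Y = 2*3 = 6)
E(K) = 12 (E(K) = 6*2 = 12)
B = 0 (B = 2*((1 + 8)*0) = 2*(9*0) = 2*0 = 0)
B*a(E(4 - 4*(-1)), -3) = 0*5 = 0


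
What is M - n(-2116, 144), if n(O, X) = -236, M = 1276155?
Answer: 1276391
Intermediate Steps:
M - n(-2116, 144) = 1276155 - 1*(-236) = 1276155 + 236 = 1276391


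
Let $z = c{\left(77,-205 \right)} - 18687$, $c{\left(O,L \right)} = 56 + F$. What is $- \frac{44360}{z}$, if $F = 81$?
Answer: $\frac{4436}{1855} \approx 2.3914$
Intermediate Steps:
$c{\left(O,L \right)} = 137$ ($c{\left(O,L \right)} = 56 + 81 = 137$)
$z = -18550$ ($z = 137 - 18687 = -18550$)
$- \frac{44360}{z} = - \frac{44360}{-18550} = \left(-44360\right) \left(- \frac{1}{18550}\right) = \frac{4436}{1855}$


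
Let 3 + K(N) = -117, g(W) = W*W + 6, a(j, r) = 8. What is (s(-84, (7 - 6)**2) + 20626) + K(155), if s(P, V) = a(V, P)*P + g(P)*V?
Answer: 26896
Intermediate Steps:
g(W) = 6 + W**2 (g(W) = W**2 + 6 = 6 + W**2)
K(N) = -120 (K(N) = -3 - 117 = -120)
s(P, V) = 8*P + V*(6 + P**2) (s(P, V) = 8*P + (6 + P**2)*V = 8*P + V*(6 + P**2))
(s(-84, (7 - 6)**2) + 20626) + K(155) = ((8*(-84) + (7 - 6)**2*(6 + (-84)**2)) + 20626) - 120 = ((-672 + 1**2*(6 + 7056)) + 20626) - 120 = ((-672 + 1*7062) + 20626) - 120 = ((-672 + 7062) + 20626) - 120 = (6390 + 20626) - 120 = 27016 - 120 = 26896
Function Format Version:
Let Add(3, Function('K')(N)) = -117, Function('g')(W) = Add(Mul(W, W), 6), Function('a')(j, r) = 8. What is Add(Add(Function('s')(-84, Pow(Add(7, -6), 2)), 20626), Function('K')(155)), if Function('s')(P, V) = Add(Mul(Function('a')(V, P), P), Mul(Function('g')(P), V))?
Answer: 26896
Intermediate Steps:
Function('g')(W) = Add(6, Pow(W, 2)) (Function('g')(W) = Add(Pow(W, 2), 6) = Add(6, Pow(W, 2)))
Function('K')(N) = -120 (Function('K')(N) = Add(-3, -117) = -120)
Function('s')(P, V) = Add(Mul(8, P), Mul(V, Add(6, Pow(P, 2)))) (Function('s')(P, V) = Add(Mul(8, P), Mul(Add(6, Pow(P, 2)), V)) = Add(Mul(8, P), Mul(V, Add(6, Pow(P, 2)))))
Add(Add(Function('s')(-84, Pow(Add(7, -6), 2)), 20626), Function('K')(155)) = Add(Add(Add(Mul(8, -84), Mul(Pow(Add(7, -6), 2), Add(6, Pow(-84, 2)))), 20626), -120) = Add(Add(Add(-672, Mul(Pow(1, 2), Add(6, 7056))), 20626), -120) = Add(Add(Add(-672, Mul(1, 7062)), 20626), -120) = Add(Add(Add(-672, 7062), 20626), -120) = Add(Add(6390, 20626), -120) = Add(27016, -120) = 26896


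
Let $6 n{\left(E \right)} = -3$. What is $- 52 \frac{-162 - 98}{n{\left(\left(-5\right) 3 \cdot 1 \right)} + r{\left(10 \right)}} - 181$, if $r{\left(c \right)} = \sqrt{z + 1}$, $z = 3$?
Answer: $\frac{26497}{3} \approx 8832.3$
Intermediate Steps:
$n{\left(E \right)} = - \frac{1}{2}$ ($n{\left(E \right)} = \frac{1}{6} \left(-3\right) = - \frac{1}{2}$)
$r{\left(c \right)} = 2$ ($r{\left(c \right)} = \sqrt{3 + 1} = \sqrt{4} = 2$)
$- 52 \frac{-162 - 98}{n{\left(\left(-5\right) 3 \cdot 1 \right)} + r{\left(10 \right)}} - 181 = - 52 \frac{-162 - 98}{- \frac{1}{2} + 2} - 181 = - 52 \left(- \frac{260}{\frac{3}{2}}\right) - 181 = - 52 \left(\left(-260\right) \frac{2}{3}\right) - 181 = \left(-52\right) \left(- \frac{520}{3}\right) - 181 = \frac{27040}{3} - 181 = \frac{26497}{3}$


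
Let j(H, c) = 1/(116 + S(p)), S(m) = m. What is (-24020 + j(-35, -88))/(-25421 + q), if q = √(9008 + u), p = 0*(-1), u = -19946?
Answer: 70831015299/74963628764 + 2786319*I*√10938/74963628764 ≈ 0.94487 + 0.0038873*I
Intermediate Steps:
p = 0
j(H, c) = 1/116 (j(H, c) = 1/(116 + 0) = 1/116)
q = I*√10938 (q = √(9008 - 19946) = √(-10938) = I*√10938 ≈ 104.58*I)
(-24020 + j(-35, -88))/(-25421 + q) = (-24020 + 1/116)/(-25421 + I*√10938) = -2786319/(116*(-25421 + I*√10938))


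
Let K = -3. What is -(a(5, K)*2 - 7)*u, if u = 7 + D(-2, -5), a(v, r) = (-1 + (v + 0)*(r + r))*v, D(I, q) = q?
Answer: 634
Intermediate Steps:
a(v, r) = v*(-1 + 2*r*v) (a(v, r) = (-1 + v*(2*r))*v = (-1 + 2*r*v)*v = v*(-1 + 2*r*v))
u = 2 (u = 7 - 5 = 2)
-(a(5, K)*2 - 7)*u = -((5*(-1 + 2*(-3)*5))*2 - 7)*2 = -((5*(-1 - 30))*2 - 7)*2 = -((5*(-31))*2 - 7)*2 = -(-155*2 - 7)*2 = -(-310 - 7)*2 = -(-317)*2 = -1*(-634) = 634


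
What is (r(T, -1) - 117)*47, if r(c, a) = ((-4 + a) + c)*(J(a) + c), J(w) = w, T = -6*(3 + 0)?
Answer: 15040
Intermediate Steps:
T = -18 (T = -6*3 = -1*18 = -18)
r(c, a) = (a + c)*(-4 + a + c) (r(c, a) = ((-4 + a) + c)*(a + c) = (-4 + a + c)*(a + c) = (a + c)*(-4 + a + c))
(r(T, -1) - 117)*47 = (((-1)² + (-18)² - 4*(-1) - 4*(-18) + 2*(-1)*(-18)) - 117)*47 = ((1 + 324 + 4 + 72 + 36) - 117)*47 = (437 - 117)*47 = 320*47 = 15040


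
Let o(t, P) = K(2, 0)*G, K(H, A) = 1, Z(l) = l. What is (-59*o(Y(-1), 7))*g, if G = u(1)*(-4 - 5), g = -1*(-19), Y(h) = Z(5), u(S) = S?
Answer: 10089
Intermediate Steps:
Y(h) = 5
g = 19
G = -9 (G = 1*(-4 - 5) = 1*(-9) = -9)
o(t, P) = -9 (o(t, P) = 1*(-9) = -9)
(-59*o(Y(-1), 7))*g = -59*(-9)*19 = 531*19 = 10089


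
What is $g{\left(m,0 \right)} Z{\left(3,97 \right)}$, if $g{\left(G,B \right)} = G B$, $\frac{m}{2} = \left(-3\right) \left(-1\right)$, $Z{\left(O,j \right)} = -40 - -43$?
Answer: $0$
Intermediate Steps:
$Z{\left(O,j \right)} = 3$ ($Z{\left(O,j \right)} = -40 + 43 = 3$)
$m = 6$ ($m = 2 \left(\left(-3\right) \left(-1\right)\right) = 2 \cdot 3 = 6$)
$g{\left(G,B \right)} = B G$
$g{\left(m,0 \right)} Z{\left(3,97 \right)} = 0 \cdot 6 \cdot 3 = 0 \cdot 3 = 0$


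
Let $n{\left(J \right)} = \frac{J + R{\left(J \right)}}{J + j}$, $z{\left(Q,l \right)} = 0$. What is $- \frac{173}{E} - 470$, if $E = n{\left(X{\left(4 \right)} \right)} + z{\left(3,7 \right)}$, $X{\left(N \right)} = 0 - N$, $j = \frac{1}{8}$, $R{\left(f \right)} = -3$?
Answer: $- \frac{31683}{56} \approx -565.77$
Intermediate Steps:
$j = \frac{1}{8} \approx 0.125$
$X{\left(N \right)} = - N$
$n{\left(J \right)} = \frac{-3 + J}{\frac{1}{8} + J}$ ($n{\left(J \right)} = \frac{J - 3}{J + \frac{1}{8}} = \frac{-3 + J}{\frac{1}{8} + J}$)
$E = \frac{56}{31}$ ($E = \frac{8 \left(-3 - 4\right)}{1 + 8 \left(\left(-1\right) 4\right)} + 0 = \frac{8 \left(-3 - 4\right)}{1 + 8 \left(-4\right)} + 0 = 8 \frac{1}{1 - 32} \left(-7\right) + 0 = 8 \frac{1}{-31} \left(-7\right) + 0 = 8 \left(- \frac{1}{31}\right) \left(-7\right) + 0 = \frac{56}{31} + 0 = \frac{56}{31} \approx 1.8065$)
$- \frac{173}{E} - 470 = - \frac{173}{\frac{56}{31}} - 470 = \left(-173\right) \frac{31}{56} - 470 = - \frac{5363}{56} - 470 = - \frac{31683}{56}$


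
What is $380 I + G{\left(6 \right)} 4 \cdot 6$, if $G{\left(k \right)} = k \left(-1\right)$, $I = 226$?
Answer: $85736$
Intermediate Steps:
$G{\left(k \right)} = - k$
$380 I + G{\left(6 \right)} 4 \cdot 6 = 380 \cdot 226 + \left(-1\right) 6 \cdot 4 \cdot 6 = 85880 + \left(-6\right) 4 \cdot 6 = 85880 - 144 = 85736$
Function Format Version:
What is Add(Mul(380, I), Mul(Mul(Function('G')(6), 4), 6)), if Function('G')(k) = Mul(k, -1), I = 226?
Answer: 85736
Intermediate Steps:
Function('G')(k) = Mul(-1, k)
Add(Mul(380, I), Mul(Mul(Function('G')(6), 4), 6)) = Add(Mul(380, 226), Mul(Mul(Mul(-1, 6), 4), 6)) = Add(85880, Mul(Mul(-6, 4), 6)) = Add(85880, Mul(-24, 6)) = Add(85880, -144) = 85736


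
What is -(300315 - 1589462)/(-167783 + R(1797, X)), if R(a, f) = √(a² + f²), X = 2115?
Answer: -798143731/103850305 - 14271*√855826/103850305 ≈ -7.8127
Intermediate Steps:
-(300315 - 1589462)/(-167783 + R(1797, X)) = -(300315 - 1589462)/(-167783 + √(1797² + 2115²)) = -(-1289147)/(-167783 + √(3229209 + 4473225)) = -(-1289147)/(-167783 + √7702434) = -(-1289147)/(-167783 + 3*√855826) = 1289147/(-167783 + 3*√855826)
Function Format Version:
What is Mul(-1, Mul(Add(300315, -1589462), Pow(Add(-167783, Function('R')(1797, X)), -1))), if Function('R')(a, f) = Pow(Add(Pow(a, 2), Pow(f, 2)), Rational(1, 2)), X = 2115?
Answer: Add(Rational(-798143731, 103850305), Mul(Rational(-14271, 103850305), Pow(855826, Rational(1, 2)))) ≈ -7.8127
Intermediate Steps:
Mul(-1, Mul(Add(300315, -1589462), Pow(Add(-167783, Function('R')(1797, X)), -1))) = Mul(-1, Mul(Add(300315, -1589462), Pow(Add(-167783, Pow(Add(Pow(1797, 2), Pow(2115, 2)), Rational(1, 2))), -1))) = Mul(-1, Mul(-1289147, Pow(Add(-167783, Pow(Add(3229209, 4473225), Rational(1, 2))), -1))) = Mul(-1, Mul(-1289147, Pow(Add(-167783, Pow(7702434, Rational(1, 2))), -1))) = Mul(-1, Mul(-1289147, Pow(Add(-167783, Mul(3, Pow(855826, Rational(1, 2)))), -1))) = Mul(1289147, Pow(Add(-167783, Mul(3, Pow(855826, Rational(1, 2)))), -1))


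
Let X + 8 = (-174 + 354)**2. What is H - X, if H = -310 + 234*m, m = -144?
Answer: -66398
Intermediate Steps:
X = 32392 (X = -8 + (-174 + 354)**2 = -8 + 180**2 = -8 + 32400 = 32392)
H = -34006 (H = -310 + 234*(-144) = -310 - 33696 = -34006)
H - X = -34006 - 1*32392 = -34006 - 32392 = -66398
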